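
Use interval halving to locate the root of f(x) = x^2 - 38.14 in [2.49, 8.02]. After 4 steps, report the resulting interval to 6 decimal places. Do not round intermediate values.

[5.946250, 6.291875]

f(2.490000) = -31.939900, f(8.020000) = 26.180400 (opposite signs)
step 1: m = 5.255000, f(m) = -10.524975 < 0 → root in [5.255000, 8.020000]
step 2: m = 6.637500, f(m) = 5.916406 > 0 → root in [5.255000, 6.637500]
step 3: m = 5.946250, f(m) = -2.782111 < 0 → root in [5.946250, 6.637500]
step 4: m = 6.291875, f(m) = 1.447691 > 0 → root in [5.946250, 6.291875]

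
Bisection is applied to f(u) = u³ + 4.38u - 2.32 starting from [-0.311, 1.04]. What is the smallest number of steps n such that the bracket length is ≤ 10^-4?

Initial width b − a = 1.04 − -0.311 = 1.351000.
After n steps the width is (b−a)/2^n; need (b−a)/2^n ≤ 10^-4.
So n ≥ log₂(1.351000/10^-4) = log₂(13510.0000) ≈ 13.7217.
Hence n = 14.

14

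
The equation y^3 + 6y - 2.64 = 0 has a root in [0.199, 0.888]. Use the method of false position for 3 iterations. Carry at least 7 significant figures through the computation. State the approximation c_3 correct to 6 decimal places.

0.426753

False-position update: c = (a·f(b) − b·f(a))/(f(b) − f(a)); replace the endpoint whose sign matches f(c).
f(0.199000) = -1.438119, f(0.888000) = 3.388227
step 1: c = 0.404303, f(c) = -0.148093 < 0 → new bracket [0.404303, 0.888000]
step 2: c = 0.424559, f(c) = -0.016117 < 0 → new bracket [0.424559, 0.888000]
step 3: c = 0.426753, f(c) = -0.001760 < 0 → new bracket [0.426753, 0.888000]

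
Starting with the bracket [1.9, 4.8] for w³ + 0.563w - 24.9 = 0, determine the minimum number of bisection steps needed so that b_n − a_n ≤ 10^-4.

15

Initial width b − a = 4.8 − 1.9 = 2.900000.
After n steps the width is (b−a)/2^n; need (b−a)/2^n ≤ 10^-4.
So n ≥ log₂(2.900000/10^-4) = log₂(29000.0000) ≈ 14.8238.
Hence n = 15.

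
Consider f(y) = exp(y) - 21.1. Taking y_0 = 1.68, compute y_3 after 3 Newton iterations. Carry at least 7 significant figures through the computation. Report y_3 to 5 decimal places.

f'(y) = exp(y)
y_0 = 1.680000: f = -15.734444, f' = 5.365556 → y_1 = 1.680000 - (-15.734444)/(5.365556) = 4.612491
y_1 = 4.612491: f = 79.634757, f' = 100.734757 → y_2 = 4.612491 - (79.634757)/(100.734757) = 3.821952
y_2 = 3.821952: f = 24.593309, f' = 45.693309 → y_3 = 3.821952 - (24.593309)/(45.693309) = 3.283726

3.28373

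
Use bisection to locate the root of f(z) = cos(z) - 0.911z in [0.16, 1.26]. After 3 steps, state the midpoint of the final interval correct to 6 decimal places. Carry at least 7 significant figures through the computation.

0.778750

f(0.160000) = 0.841467, f(1.260000) = -0.842043 (opposite signs)
step 1: m = 0.710000, f(m) = 0.111552 > 0 → root in [0.710000, 1.260000]
step 2: m = 0.985000, f(m) = -0.344472 < 0 → root in [0.710000, 0.985000]
step 3: m = 0.847500, f(m) = -0.110213 < 0 → root in [0.710000, 0.847500]
Midpoint of [0.710000, 0.847500] = 0.778750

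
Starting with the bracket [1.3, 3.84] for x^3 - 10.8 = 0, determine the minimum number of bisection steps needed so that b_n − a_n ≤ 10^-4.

15

Initial width b − a = 3.84 − 1.3 = 2.540000.
After n steps the width is (b−a)/2^n; need (b−a)/2^n ≤ 10^-4.
So n ≥ log₂(2.540000/10^-4) = log₂(25400.0000) ≈ 14.6325.
Hence n = 15.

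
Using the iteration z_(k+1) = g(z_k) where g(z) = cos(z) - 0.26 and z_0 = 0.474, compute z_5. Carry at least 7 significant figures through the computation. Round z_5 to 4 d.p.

0.5824

z_1 = g(0.474000) = 0.629750
z_2 = g(0.629750) = 0.548175
z_3 = g(0.548175) = 0.593477
z_4 = g(0.593477) = 0.569001
z_5 = g(0.569001) = 0.582440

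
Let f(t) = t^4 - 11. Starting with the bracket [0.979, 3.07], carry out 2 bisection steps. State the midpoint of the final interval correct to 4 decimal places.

1.7631

f(0.979000) = -10.081391, f(3.070000) = 77.828740 (opposite signs)
step 1: m = 2.024500, f(m) = 5.798524 > 0 → root in [0.979000, 2.024500]
step 2: m = 1.501750, f(m) = -5.913834 < 0 → root in [1.501750, 2.024500]
Midpoint of [1.501750, 2.024500] = 1.763125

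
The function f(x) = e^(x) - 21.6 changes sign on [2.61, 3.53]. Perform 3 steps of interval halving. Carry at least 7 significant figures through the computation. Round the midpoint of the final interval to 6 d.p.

3.127500

f(2.610000) = -8.000949, f(3.530000) = 12.523968 (opposite signs)
step 1: m = 3.070000, f(m) = -0.058097 < 0 → root in [3.070000, 3.530000]
step 2: m = 3.300000, f(m) = 5.512639 > 0 → root in [3.070000, 3.300000]
step 3: m = 3.185000, f(m) = 2.567288 > 0 → root in [3.070000, 3.185000]
Midpoint of [3.070000, 3.185000] = 3.127500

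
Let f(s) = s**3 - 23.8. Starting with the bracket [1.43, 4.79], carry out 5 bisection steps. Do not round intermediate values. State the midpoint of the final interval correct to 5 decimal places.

2.84750

f(1.430000) = -20.875793, f(4.790000) = 86.102239 (opposite signs)
step 1: m = 3.110000, f(m) = 6.280231 > 0 → root in [1.430000, 3.110000]
step 2: m = 2.270000, f(m) = -12.102917 < 0 → root in [2.270000, 3.110000]
step 3: m = 2.690000, f(m) = -4.334891 < 0 → root in [2.690000, 3.110000]
step 4: m = 2.900000, f(m) = 0.589000 > 0 → root in [2.690000, 2.900000]
step 5: m = 2.795000, f(m) = -1.965390 < 0 → root in [2.795000, 2.900000]
Midpoint of [2.795000, 2.900000] = 2.847500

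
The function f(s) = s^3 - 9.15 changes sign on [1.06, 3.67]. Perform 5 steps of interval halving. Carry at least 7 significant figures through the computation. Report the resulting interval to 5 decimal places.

[2.03875, 2.12031]

f(1.060000) = -7.958984, f(3.670000) = 40.280863 (opposite signs)
step 1: m = 2.365000, f(m) = 4.077977 > 0 → root in [1.060000, 2.365000]
step 2: m = 1.712500, f(m) = -4.127826 < 0 → root in [1.712500, 2.365000]
step 3: m = 2.038750, f(m) = -0.675932 < 0 → root in [2.038750, 2.365000]
step 4: m = 2.201875, f(m) = 1.525248 > 0 → root in [2.038750, 2.201875]
step 5: m = 2.120313, f(m) = 0.382342 > 0 → root in [2.038750, 2.120313]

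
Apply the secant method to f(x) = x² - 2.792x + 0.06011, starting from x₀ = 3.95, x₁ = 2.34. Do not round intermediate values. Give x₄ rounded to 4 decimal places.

2.7687

Secant update: x_(k+1) = x_k − f(x_k)·(x_k − x_(k-1))/(f(x_k) − f(x_(k-1))).
f(x_0) = 4.634210, f(x_1) = -0.997570
x_2 = 2.340000 - (-0.997570)·(2.340000 - 3.950000)/(-0.997570 - (4.634210)) = 2.625183; f(x_2) = -0.377815
x_3 = 2.625183 - (-0.377815)·(2.625183 - 2.340000)/(-0.377815 - (-0.997570)) = 2.799036; f(x_3) = 0.079805
x_4 = 2.799036 - (0.079805)·(2.799036 - 2.625183)/(0.079805 - (-0.377815)) = 2.768718; f(x_4) = -0.004352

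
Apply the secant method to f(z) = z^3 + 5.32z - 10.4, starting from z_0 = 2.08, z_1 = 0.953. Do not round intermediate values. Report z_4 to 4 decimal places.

f(z_0) = 9.664512, f(z_1) = -4.464517
z_2 = 0.953000 - (-4.464517)·(0.953000 - 2.080000)/(-4.464517 - (9.664512)) = 1.309112; f(z_2) = -1.192006
z_3 = 1.309112 - (-1.192006)·(1.309112 - 0.953000)/(-1.192006 - (-4.464517)) = 1.438825; f(z_3) = 0.233225
z_4 = 1.438825 - (0.233225)·(1.438825 - 1.309112)/(0.233225 - (-1.192006)) = 1.417598; f(z_4) = -0.009592

1.4176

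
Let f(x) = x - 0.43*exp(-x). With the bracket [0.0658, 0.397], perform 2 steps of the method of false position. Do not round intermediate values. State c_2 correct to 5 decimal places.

False-position update: c = (a·f(b) − b·f(a))/(f(b) − f(a)); replace the endpoint whose sign matches f(c).
f(0.065800) = -0.336817, f(0.397000) = 0.107896
step 1: c = 0.316644, f(c) = 0.003351 > 0 → new bracket [0.065800, 0.316644]
step 2: c = 0.314173, f(c) = 0.000105 > 0 → new bracket [0.065800, 0.314173]

0.31417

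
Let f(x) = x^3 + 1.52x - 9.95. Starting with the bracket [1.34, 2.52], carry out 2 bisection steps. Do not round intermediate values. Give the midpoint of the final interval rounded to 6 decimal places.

f(1.340000) = -5.507096, f(2.520000) = 9.883408 (opposite signs)
step 1: m = 1.930000, f(m) = 0.172657 > 0 → root in [1.340000, 1.930000]
step 2: m = 1.635000, f(m) = -3.094077 < 0 → root in [1.635000, 1.930000]
Midpoint of [1.635000, 1.930000] = 1.782500

1.782500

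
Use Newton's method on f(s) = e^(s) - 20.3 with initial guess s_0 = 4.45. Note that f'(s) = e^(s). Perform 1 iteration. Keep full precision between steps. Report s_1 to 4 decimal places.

Newton update: s ← s − f(s)/f'(s).
s_0 = 4.450000: f = 65.326944, f' = 85.626944 → s_1 = 4.450000 - (65.326944)/(85.626944) = 3.687075

3.6871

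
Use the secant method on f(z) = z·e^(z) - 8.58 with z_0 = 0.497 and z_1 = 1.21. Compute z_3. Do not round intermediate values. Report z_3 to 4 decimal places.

1.4923

Secant update: z_(k+1) = z_k − f(z_k)·(z_k − z_(k-1))/(f(z_k) − f(z_(k-1))).
f(z_0) = -7.763040, f(z_1) = -4.522284
z_2 = 1.210000 - (-4.522284)·(1.210000 - 0.497000)/(-4.522284 - (-7.763040)) = 2.204949; f(z_2) = 11.418429
z_3 = 2.204949 - (11.418429)·(2.204949 - 1.210000)/(11.418429 - (-4.522284)) = 1.492261; f(z_3) = -1.943707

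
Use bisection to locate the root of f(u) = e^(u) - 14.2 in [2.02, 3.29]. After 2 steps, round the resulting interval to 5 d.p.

f(2.020000) = -6.661675, f(3.290000) = 12.642864 (opposite signs)
step 1: m = 2.655000, f(m) = 0.024986 > 0 → root in [2.020000, 2.655000]
step 2: m = 2.337500, f(m) = -3.844684 < 0 → root in [2.337500, 2.655000]

[2.33750, 2.65500]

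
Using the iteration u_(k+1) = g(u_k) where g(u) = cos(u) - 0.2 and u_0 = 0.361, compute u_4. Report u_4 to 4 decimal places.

0.5919

u_1 = g(0.361000) = 0.735544
u_2 = g(0.735544) = 0.541466
u_3 = g(0.541466) = 0.656954
u_4 = g(0.656954) = 0.591856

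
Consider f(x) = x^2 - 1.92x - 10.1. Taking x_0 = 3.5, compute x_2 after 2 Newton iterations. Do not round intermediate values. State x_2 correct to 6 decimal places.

4.281963

Newton update: x ← x − f(x)/f'(x).
f'(x) = 2x - 1.92
x_0 = 3.500000: f = -4.570000, f' = 5.080000 → x_1 = 3.500000 - (-4.570000)/(5.080000) = 4.399606
x_1 = 4.399606: f = 0.809291, f' = 6.879213 → x_2 = 4.399606 - (0.809291)/(6.879213) = 4.281963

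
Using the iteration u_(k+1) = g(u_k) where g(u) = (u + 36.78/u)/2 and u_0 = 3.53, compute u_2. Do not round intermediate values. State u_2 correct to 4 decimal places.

u_1 = g(3.530000) = 6.974632
u_2 = g(6.974632) = 6.124014

6.1240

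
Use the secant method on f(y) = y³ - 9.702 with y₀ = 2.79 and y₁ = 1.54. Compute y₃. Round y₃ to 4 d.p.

f(y_0) = 12.015639, f(y_1) = -6.049736
y_2 = 1.540000 - (-6.049736)·(1.540000 - 2.790000)/(-6.049736 - (12.015639)) = 1.958600; f(y_2) = -2.188585
y_3 = 1.958600 - (-2.188585)·(1.958600 - 1.540000)/(-2.188585 - (-6.049736)) = 2.195872; f(y_3) = 0.886173

2.1959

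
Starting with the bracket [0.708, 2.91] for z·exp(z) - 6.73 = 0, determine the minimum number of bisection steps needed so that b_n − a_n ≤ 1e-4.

Initial width b − a = 2.91 − 0.708 = 2.202000.
After n steps the width is (b−a)/2^n; need (b−a)/2^n ≤ 1e-4.
So n ≥ log₂(2.202000/1e-4) = log₂(22020.0000) ≈ 14.4265.
Hence n = 15.

15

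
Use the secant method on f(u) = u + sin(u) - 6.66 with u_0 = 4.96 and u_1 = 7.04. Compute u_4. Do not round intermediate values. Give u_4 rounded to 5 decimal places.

f(u_0) = -2.669501, f(u_1) = 1.066609
u_2 = 7.040000 - (1.066609)·(7.040000 - 4.960000)/(1.066609 - (-2.669501)) = 6.446188; f(u_2) = -0.051530
u_3 = 6.446188 - (-0.051530)·(6.446188 - 7.040000)/(-0.051530 - (1.066609)) = 6.473554; f(u_3) = 0.002775
u_4 = 6.473554 - (0.002775)·(6.473554 - 6.446188)/(0.002775 - (-0.051530)) = 6.472156; f(u_4) = 0.000003

6.47216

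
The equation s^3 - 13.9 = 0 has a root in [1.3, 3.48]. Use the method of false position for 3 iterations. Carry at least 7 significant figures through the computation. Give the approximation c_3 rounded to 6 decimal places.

f(1.300000) = -11.703000, f(3.480000) = 28.244192
step 1: c = 1.938657, f(c) = -6.613773 < 0 → new bracket [1.938657, 3.480000]
step 2: c = 2.231103, f(c) = -2.793965 < 0 → new bracket [2.231103, 3.480000]
step 3: c = 2.343525, f(c) = -1.029098 < 0 → new bracket [2.343525, 3.480000]

2.343525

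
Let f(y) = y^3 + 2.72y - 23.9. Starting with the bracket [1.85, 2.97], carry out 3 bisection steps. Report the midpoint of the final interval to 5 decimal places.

f(1.850000) = -12.536375, f(2.970000) = 10.376473 (opposite signs)
step 1: m = 2.410000, f(m) = -3.347279 < 0 → root in [2.410000, 2.970000]
step 2: m = 2.690000, f(m) = 2.881909 > 0 → root in [2.410000, 2.690000]
step 3: m = 2.550000, f(m) = -0.382625 < 0 → root in [2.550000, 2.690000]
Midpoint of [2.550000, 2.690000] = 2.620000

2.62000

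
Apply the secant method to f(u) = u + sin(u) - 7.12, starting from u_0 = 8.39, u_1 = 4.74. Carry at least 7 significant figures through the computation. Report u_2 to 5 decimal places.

f(u_0) = 2.129749, f(u_1) = -3.379619
u_2 = 4.740000 - (-3.379619)·(4.740000 - 8.390000)/(-3.379619 - (2.129749)) = 6.979024; f(u_2) = 0.500054

6.97902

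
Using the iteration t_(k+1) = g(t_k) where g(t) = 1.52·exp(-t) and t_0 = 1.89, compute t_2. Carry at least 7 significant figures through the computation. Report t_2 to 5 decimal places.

t_1 = g(1.890000) = 0.229629
t_2 = g(0.229629) = 1.208139

1.20814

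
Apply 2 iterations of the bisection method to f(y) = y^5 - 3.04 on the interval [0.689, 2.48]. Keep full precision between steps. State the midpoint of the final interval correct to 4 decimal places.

f(0.689000) = -2.884727, f(2.480000) = 90.772002 (opposite signs)
step 1: m = 1.584500, f(m) = 6.947602 > 0 → root in [0.689000, 1.584500]
step 2: m = 1.136750, f(m) = -1.141875 < 0 → root in [1.136750, 1.584500]
Midpoint of [1.136750, 1.584500] = 1.360625

1.3606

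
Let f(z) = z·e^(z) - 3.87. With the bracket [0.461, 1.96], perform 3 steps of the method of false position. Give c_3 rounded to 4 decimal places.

1.1030

f(0.461000) = -3.139011, f(1.960000) = 10.044681
step 1: c = 0.817909, f(c) = -2.016817 < 0 → new bracket [0.817909, 1.960000]
step 2: c = 1.008879, f(c) = -1.103122 < 0 → new bracket [1.008879, 1.960000]
step 3: c = 1.102997, f(c) = -0.546470 < 0 → new bracket [1.102997, 1.960000]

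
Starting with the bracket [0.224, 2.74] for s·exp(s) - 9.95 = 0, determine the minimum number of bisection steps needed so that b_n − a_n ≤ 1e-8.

28

Initial width b − a = 2.74 − 0.224 = 2.516000.
After n steps the width is (b−a)/2^n; need (b−a)/2^n ≤ 1e-8.
So n ≥ log₂(2.516000/1e-8) = log₂(251600000.0000) ≈ 27.9066.
Hence n = 28.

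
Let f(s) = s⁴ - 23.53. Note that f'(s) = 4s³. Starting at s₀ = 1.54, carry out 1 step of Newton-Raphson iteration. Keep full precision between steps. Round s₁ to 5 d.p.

2.76564

Newton update: s ← s − f(s)/f'(s).
s_0 = 1.540000: f = -17.905513, f' = 14.609056 → s_1 = 1.540000 - (-17.905513)/(14.609056) = 2.765645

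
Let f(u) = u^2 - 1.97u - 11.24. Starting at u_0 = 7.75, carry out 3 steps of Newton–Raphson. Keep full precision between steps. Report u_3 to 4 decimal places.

Newton update: u ← u − f(u)/f'(u).
f'(u) = 2u - 1.97
u_0 = 7.750000: f = 33.555000, f' = 13.530000 → u_1 = 7.750000 - (33.555000)/(13.530000) = 5.269956
u_1 = 5.269956: f = 6.150620, f' = 8.569911 → u_2 = 5.269956 - (6.150620)/(8.569911) = 4.552256
u_2 = 4.552256: f = 0.515092, f' = 7.134513 → u_3 = 4.552256 - (0.515092)/(7.134513) = 4.480059

4.4801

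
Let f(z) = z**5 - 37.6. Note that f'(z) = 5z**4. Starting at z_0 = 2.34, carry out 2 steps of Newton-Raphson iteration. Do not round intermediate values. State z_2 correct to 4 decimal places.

2.0686

Newton update: z ← z − f(z)/f'(z).
z_0 = 2.340000: f = 32.558337, f' = 149.910977 → z_1 = 2.340000 - (32.558337)/(149.910977) = 2.122816
z_1 = 2.122816: f = 5.508337, f' = 101.535760 → z_2 = 2.122816 - (5.508337)/(101.535760) = 2.068565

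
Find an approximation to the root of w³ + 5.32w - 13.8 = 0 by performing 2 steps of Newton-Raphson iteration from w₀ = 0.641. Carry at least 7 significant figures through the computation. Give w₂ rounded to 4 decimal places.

1.7651

f'(w) = 3w² + 5.32
w_0 = 0.641000: f = -10.126505, f' = 6.552643 → w_1 = 0.641000 - (-10.126505)/(6.552643) = 2.186408
w_1 = 2.186408: f = 8.283547, f' = 19.661137 → w_2 = 2.186408 - (8.283547)/(19.661137) = 1.765092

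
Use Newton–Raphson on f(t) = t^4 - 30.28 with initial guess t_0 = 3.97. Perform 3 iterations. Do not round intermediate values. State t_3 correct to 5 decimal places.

2.37540

Newton update: t ← t − f(t)/f'(t).
f'(t) = 4t^3
t_0 = 3.970000: f = 218.125969, f' = 250.283092 → t_1 = 3.970000 - (218.125969)/(250.283092) = 3.098483
t_1 = 3.098483: f = 61.891461, f' = 118.989145 → t_2 = 3.098483 - (61.891461)/(118.989145) = 2.578339
t_2 = 2.578339: f = 13.913687, f' = 68.561478 → t_3 = 2.578339 - (13.913687)/(68.561478) = 2.375402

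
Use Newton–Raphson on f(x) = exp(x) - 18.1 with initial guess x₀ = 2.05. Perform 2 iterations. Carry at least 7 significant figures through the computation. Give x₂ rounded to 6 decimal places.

2.996298

f'(x) = exp(x)
x_0 = 2.050000: f = -10.332099, f' = 7.767901 → x_1 = 2.050000 - (-10.332099)/(7.767901) = 3.380102
x_1 = 3.380102: f = 11.273760, f' = 29.373760 → x_2 = 3.380102 - (11.273760)/(29.373760) = 2.996298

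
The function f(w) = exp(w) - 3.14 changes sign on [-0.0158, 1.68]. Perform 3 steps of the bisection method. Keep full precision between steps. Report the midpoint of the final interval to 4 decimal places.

f(-0.015800) = -2.155676, f(1.680000) = 2.225556 (opposite signs)
step 1: m = 0.832100, f(m) = -0.841860 < 0 → root in [0.832100, 1.680000]
step 2: m = 1.256050, f(m) = 0.371524 > 0 → root in [0.832100, 1.256050]
step 3: m = 1.044075, f(m) = -0.299230 < 0 → root in [1.044075, 1.256050]
Midpoint of [1.044075, 1.256050] = 1.150062

1.1501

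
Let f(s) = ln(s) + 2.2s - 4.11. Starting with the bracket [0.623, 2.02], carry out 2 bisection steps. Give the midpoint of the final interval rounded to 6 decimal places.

f(0.623000) = -3.212609, f(2.020000) = 1.037098 (opposite signs)
step 1: m = 1.321500, f(m) = -0.923933 < 0 → root in [1.321500, 2.020000]
step 2: m = 1.670750, f(m) = 0.078923 > 0 → root in [1.321500, 1.670750]
Midpoint of [1.321500, 1.670750] = 1.496125

1.496125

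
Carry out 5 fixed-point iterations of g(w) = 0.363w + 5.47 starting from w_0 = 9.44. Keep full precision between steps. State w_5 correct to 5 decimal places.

8.59250

w_1 = g(9.440000) = 8.896720
w_2 = g(8.896720) = 8.699509
w_3 = g(8.699509) = 8.627922
w_4 = g(8.627922) = 8.601936
w_5 = g(8.601936) = 8.592503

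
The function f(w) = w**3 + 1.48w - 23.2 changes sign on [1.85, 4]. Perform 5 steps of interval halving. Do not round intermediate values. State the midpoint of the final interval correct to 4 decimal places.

f(1.850000) = -14.130375, f(4.000000) = 46.720000 (opposite signs)
step 1: m = 2.925000, f(m) = 6.154203 > 0 → root in [1.850000, 2.925000]
step 2: m = 2.387500, f(m) = -6.057377 < 0 → root in [2.387500, 2.925000]
step 3: m = 2.656250, f(m) = -0.527142 < 0 → root in [2.656250, 2.925000]
step 4: m = 2.790625, f(m) = 2.662362 > 0 → root in [2.656250, 2.790625]
step 5: m = 2.723438, f(m) = 1.030728 > 0 → root in [2.656250, 2.723438]
Midpoint of [2.656250, 2.723438] = 2.689844

2.6898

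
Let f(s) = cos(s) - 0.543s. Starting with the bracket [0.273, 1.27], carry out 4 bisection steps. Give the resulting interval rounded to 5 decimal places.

[0.95844, 1.02075]

f(0.273000) = 0.814727, f(1.270000) = -0.393329 (opposite signs)
step 1: m = 0.771500, f(m) = 0.297941 > 0 → root in [0.771500, 1.270000]
step 2: m = 1.020750, f(m) = -0.031541 < 0 → root in [0.771500, 1.020750]
step 3: m = 0.896125, f(m) = 0.138045 > 0 → root in [0.896125, 1.020750]
step 4: m = 0.958438, f(m) = 0.054368 > 0 → root in [0.958438, 1.020750]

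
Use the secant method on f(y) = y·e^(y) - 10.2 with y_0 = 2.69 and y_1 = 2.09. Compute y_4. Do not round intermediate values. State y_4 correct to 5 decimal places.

1.76126

f(y_0) = 29.428208, f(y_1) = 6.697473
y_2 = 2.090000 - (6.697473)·(2.090000 - 2.690000)/(6.697473 - (29.428208)) = 1.913214; f(y_2) = 2.761689
y_3 = 1.913214 - (2.761689)·(1.913214 - 2.090000)/(2.761689 - (6.697473)) = 1.789165; f(y_3) = 0.507173
y_4 = 1.789165 - (0.507173)·(1.789165 - 1.913214)/(0.507173 - (2.761689)) = 1.761259; f(y_4) = 0.050106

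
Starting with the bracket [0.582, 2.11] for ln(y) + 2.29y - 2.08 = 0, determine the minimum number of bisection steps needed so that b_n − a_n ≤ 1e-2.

8

Initial width b − a = 2.11 − 0.582 = 1.528000.
After n steps the width is (b−a)/2^n; need (b−a)/2^n ≤ 1e-2.
So n ≥ log₂(1.528000/1e-2) = log₂(152.8000) ≈ 7.2555.
Hence n = 8.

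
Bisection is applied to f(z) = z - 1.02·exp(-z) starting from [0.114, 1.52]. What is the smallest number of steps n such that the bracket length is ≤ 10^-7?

Initial width b − a = 1.52 − 0.114 = 1.406000.
After n steps the width is (b−a)/2^n; need (b−a)/2^n ≤ 10^-7.
So n ≥ log₂(1.406000/10^-7) = log₂(14060000.0000) ≈ 23.7451.
Hence n = 24.

24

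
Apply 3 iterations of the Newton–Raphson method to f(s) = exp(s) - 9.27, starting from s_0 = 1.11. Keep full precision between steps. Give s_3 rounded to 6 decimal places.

f'(s) = exp(s)
s_0 = 1.110000: f = -6.235642, f' = 3.034358 → s_1 = 1.110000 - (-6.235642)/(3.034358) = 3.165012
s_1 = 3.165012: f = 14.419018, f' = 23.689018 → s_2 = 3.165012 - (14.419018)/(23.689018) = 2.556332
s_2 = 2.556332: f = 3.618457, f' = 12.888457 → s_3 = 2.556332 - (3.618457)/(12.888457) = 2.275580

2.275580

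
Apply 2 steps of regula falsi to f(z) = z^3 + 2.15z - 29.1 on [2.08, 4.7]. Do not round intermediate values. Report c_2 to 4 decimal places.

2.6860

f(2.080000) = -15.629088, f(4.700000) = 84.828000
step 1: c = 2.487619, f(c) = -8.357617 < 0 → new bracket [2.487619, 4.700000]
step 2: c = 2.686043, f(c) = -3.945681 < 0 → new bracket [2.686043, 4.700000]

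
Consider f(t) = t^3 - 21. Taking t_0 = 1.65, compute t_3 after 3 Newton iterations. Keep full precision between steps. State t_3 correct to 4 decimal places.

Newton update: t ← t − f(t)/f'(t).
f'(t) = 3t^2
t_0 = 1.650000: f = -16.507875, f' = 8.167500 → t_1 = 1.650000 - (-16.507875)/(8.167500) = 3.671166
t_1 = 3.671166: f = 28.478001, f' = 40.432384 → t_2 = 3.671166 - (28.478001)/(40.432384) = 2.966830
t_2 = 2.966830: f = 5.114270, f' = 26.406237 → t_3 = 2.966830 - (5.114270)/(26.406237) = 2.773153

2.7732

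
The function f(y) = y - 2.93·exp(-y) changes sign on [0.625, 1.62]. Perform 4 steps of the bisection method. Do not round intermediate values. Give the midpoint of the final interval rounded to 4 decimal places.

1.0292

f(0.625000) = -0.943316, f(1.620000) = 1.040157 (opposite signs)
step 1: m = 1.122500, f(m) = 0.168887 > 0 → root in [0.625000, 1.122500]
step 2: m = 0.873750, f(m) = -0.349183 < 0 → root in [0.873750, 1.122500]
step 3: m = 0.998125, f(m) = -0.081785 < 0 → root in [0.998125, 1.122500]
step 4: m = 1.060312, f(m) = 0.045514 > 0 → root in [0.998125, 1.060312]
Midpoint of [0.998125, 1.060312] = 1.029219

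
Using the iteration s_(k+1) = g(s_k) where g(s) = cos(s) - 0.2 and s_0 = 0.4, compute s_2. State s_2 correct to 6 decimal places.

0.551106

s_1 = g(0.400000) = 0.721061
s_2 = g(0.721061) = 0.551106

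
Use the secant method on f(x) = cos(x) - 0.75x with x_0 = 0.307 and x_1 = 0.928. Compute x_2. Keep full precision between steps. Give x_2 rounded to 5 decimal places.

0.85483

f(x_0) = 0.722994, f(x_1) = -0.096564
x_2 = 0.928000 - (-0.096564)·(0.928000 - 0.307000)/(-0.096564 - (0.722994)) = 0.854831; f(x_2) = 0.015223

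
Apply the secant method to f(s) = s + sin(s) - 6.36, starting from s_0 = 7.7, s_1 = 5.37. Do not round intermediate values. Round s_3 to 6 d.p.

6.317922

f(s_0) = 2.328168, f(s_1) = -1.781455
s_2 = 5.370000 - (-1.781455)·(5.370000 - 7.700000)/(-1.781455 - (2.328168)) = 6.380017; f(s_2) = 0.116698
s_3 = 6.380017 - (0.116698)·(6.380017 - 5.370000)/(0.116698 - (-1.781455)) = 6.317922; f(s_3) = -0.007349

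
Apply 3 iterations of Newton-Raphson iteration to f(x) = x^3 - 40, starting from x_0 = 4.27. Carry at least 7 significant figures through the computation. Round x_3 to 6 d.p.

Newton update: x ← x − f(x)/f'(x).
f'(x) = 3x^2
x_0 = 4.270000: f = 37.854483, f' = 54.698700 → x_1 = 4.270000 - (37.854483)/(54.698700) = 3.577945
x_1 = 3.577945: f = 5.803762, f' = 38.405081 → x_2 = 3.577945 - (5.803762)/(38.405081) = 3.426826
x_2 = 3.426826: f = 0.241679, f' = 35.229406 → x_3 = 3.426826 - (0.241679)/(35.229406) = 3.419966

3.419966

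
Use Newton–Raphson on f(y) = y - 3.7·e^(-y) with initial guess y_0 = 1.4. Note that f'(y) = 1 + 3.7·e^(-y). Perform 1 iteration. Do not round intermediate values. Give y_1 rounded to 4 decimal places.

1.1450

y_0 = 1.400000: f = 0.487591, f' = 1.912409 → y_1 = 1.400000 - (0.487591)/(1.912409) = 1.145038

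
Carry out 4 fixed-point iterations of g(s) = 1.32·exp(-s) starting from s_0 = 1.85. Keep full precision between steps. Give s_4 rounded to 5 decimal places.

0.84032

s_1 = g(1.850000) = 0.207553
s_2 = g(0.207553) = 1.072593
s_3 = g(1.072593) = 0.451599
s_4 = g(0.451599) = 0.840324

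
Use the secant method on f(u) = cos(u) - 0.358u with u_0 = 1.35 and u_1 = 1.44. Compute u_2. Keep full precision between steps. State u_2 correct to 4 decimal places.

1.1531

Secant update: u_(k+1) = u_k − f(u_k)·(u_k − u_(k-1))/(f(u_k) − f(u_(k-1))).
f(u_0) = -0.264293, f(u_1) = -0.385096
u_2 = 1.440000 - (-0.385096)·(1.440000 - 1.350000)/(-0.385096 - (-0.264293)) = 1.153098; f(u_2) = -0.007151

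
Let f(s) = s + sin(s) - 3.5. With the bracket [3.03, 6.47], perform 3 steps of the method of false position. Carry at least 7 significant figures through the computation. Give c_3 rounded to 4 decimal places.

3.9576

f(3.030000) = -0.358639, f(6.470000) = 3.155730
step 1: c = 3.381050, f(c) = -0.356126 < 0 → new bracket [3.381050, 6.470000]
step 2: c = 3.694290, f(c) = -0.330695 < 0 → new bracket [3.694290, 6.470000]
step 3: c = 3.957572, f(c) = -0.270825 < 0 → new bracket [3.957572, 6.470000]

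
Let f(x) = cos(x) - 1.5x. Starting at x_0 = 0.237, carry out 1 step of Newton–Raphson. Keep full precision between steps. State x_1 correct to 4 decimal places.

0.5924

Newton update: x ← x − f(x)/f'(x).
f'(x) = -sin(x) - 1.5
x_0 = 0.237000: f = 0.616547, f' = -1.734788 → x_1 = 0.237000 - (0.616547)/(-1.734788) = 0.592402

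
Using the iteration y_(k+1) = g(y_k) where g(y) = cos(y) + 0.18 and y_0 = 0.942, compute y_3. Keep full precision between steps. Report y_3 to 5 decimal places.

y_1 = g(0.942000) = 0.768172
y_2 = g(0.768172) = 0.899182
y_3 = g(0.899182) = 0.802250

0.80225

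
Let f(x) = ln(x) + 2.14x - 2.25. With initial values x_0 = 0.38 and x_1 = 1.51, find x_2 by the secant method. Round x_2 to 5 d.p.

1.09538

f(x_0) = -2.404384, f(x_1) = 1.393510
x_2 = 1.510000 - (1.393510)·(1.510000 - 0.380000)/(1.393510 - (-2.404384)) = 1.095384; f(x_2) = 0.185228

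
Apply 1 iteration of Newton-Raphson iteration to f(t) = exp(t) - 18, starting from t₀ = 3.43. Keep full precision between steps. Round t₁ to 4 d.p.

3.0130

Newton update: t ← t − f(t)/f'(t).
f'(t) = exp(t)
t_0 = 3.430000: f = 12.876643, f' = 30.876643 → t_1 = 3.430000 - (12.876643)/(30.876643) = 3.012965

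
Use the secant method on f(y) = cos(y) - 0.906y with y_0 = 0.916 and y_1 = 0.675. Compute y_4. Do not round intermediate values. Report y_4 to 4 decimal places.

f(y_0) = -0.220898, f(y_1) = 0.169157
y_2 = 0.675000 - (0.169157)·(0.675000 - 0.916000)/(0.169157 - (-0.220898)) = 0.779516; f(y_2) = 0.005013
y_3 = 0.779516 - (0.005013)·(0.779516 - 0.675000)/(0.005013 - (0.169157)) = 0.782708; f(y_3) = -0.000126
y_4 = 0.782708 - (-0.000126)·(0.782708 - 0.779516)/(-0.000126 - (0.005013)) = 0.782629; f(y_4) = 0.000000

0.7826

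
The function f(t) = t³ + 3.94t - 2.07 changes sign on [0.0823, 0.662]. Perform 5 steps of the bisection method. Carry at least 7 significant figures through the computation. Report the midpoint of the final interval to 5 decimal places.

f(0.082300) = -1.745181, f(0.662000) = 0.828398 (opposite signs)
step 1: m = 0.372150, f(m) = -0.552188 < 0 → root in [0.372150, 0.662000]
step 2: m = 0.517075, f(m) = 0.105524 > 0 → root in [0.372150, 0.517075]
step 3: m = 0.444613, f(m) = -0.230336 < 0 → root in [0.444613, 0.517075]
step 4: m = 0.480844, f(m) = -0.064299 < 0 → root in [0.480844, 0.517075]
step 5: m = 0.498959, f(m) = 0.020121 > 0 → root in [0.480844, 0.498959]
Midpoint of [0.480844, 0.498959] = 0.489902

0.48990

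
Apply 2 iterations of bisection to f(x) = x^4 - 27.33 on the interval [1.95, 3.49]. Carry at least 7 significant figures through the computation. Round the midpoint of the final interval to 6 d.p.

2.142500

f(1.950000) = -12.870994, f(3.490000) = 121.024836 (opposite signs)
step 1: m = 2.720000, f(m) = 27.406323 > 0 → root in [1.950000, 2.720000]
step 2: m = 2.335000, f(m) = 2.396757 > 0 → root in [1.950000, 2.335000]
Midpoint of [1.950000, 2.335000] = 2.142500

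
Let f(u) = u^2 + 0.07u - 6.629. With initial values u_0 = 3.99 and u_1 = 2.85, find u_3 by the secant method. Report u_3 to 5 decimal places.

f(u_0) = 9.570400, f(u_1) = 1.693000
u_2 = 2.850000 - (1.693000)·(2.850000 - 3.990000)/(1.693000 - (9.570400)) = 2.604993; f(u_2) = 0.339337
u_3 = 2.604993 - (0.339337)·(2.604993 - 2.850000)/(0.339337 - (1.693000)) = 2.543574; f(u_3) = 0.018820

2.54357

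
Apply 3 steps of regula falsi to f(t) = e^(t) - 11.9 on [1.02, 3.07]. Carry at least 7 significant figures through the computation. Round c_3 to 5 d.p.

2.44103

f(1.020000) = -9.126805, f(3.070000) = 9.641903
step 1: c = 2.016869, f(c) = -4.385238 < 0 → new bracket [2.016869, 3.070000]
step 2: c = 2.346105, f(c) = -1.455197 < 0 → new bracket [2.346105, 3.070000]
step 3: c = 2.441031, f(c) = -0.415122 < 0 → new bracket [2.441031, 3.070000]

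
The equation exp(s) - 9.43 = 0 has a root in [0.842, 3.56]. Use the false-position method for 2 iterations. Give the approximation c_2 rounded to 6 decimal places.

f(0.842000) = -7.108996, f(3.560000) = 25.733197
step 1: c = 1.430336, f(c) = -5.249896 < 0 → new bracket [1.430336, 3.560000]
step 2: c = 1.791195, f(c) = -3.433388 < 0 → new bracket [1.791195, 3.560000]

1.791195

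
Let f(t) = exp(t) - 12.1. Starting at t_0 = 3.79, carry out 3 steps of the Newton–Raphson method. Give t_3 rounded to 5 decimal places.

f'(t) = exp(t)
t_0 = 3.790000: f = 32.156400, f' = 44.256400 → t_1 = 3.790000 - (32.156400)/(44.256400) = 3.063407
t_1 = 3.063407: f = 9.300339, f' = 21.400339 → t_2 = 3.063407 - (9.300339)/(21.400339) = 2.628818
t_2 = 2.628818: f = 1.757386, f' = 13.857386 → t_3 = 2.628818 - (1.757386)/(13.857386) = 2.501999

2.50200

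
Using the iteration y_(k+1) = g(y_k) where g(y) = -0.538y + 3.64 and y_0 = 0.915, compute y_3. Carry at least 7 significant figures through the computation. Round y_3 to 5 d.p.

y_1 = g(0.915000) = 3.147730
y_2 = g(3.147730) = 1.946521
y_3 = g(1.946521) = 2.592772

2.59277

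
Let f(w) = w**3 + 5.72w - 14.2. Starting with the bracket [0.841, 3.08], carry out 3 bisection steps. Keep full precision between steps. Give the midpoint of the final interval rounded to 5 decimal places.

f(0.841000) = -8.794657, f(3.080000) = 32.635712 (opposite signs)
step 1: m = 1.960500, f(m) = 4.549360 > 0 → root in [0.841000, 1.960500]
step 2: m = 1.400750, f(m) = -3.439298 < 0 → root in [1.400750, 1.960500]
step 3: m = 1.680625, f(m) = 0.160101 > 0 → root in [1.400750, 1.680625]
Midpoint of [1.400750, 1.680625] = 1.540687

1.54069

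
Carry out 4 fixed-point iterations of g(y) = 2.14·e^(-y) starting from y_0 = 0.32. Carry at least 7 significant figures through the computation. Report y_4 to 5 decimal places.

y_1 = g(0.320000) = 1.553959
y_2 = g(1.553959) = 0.452416
y_3 = g(0.452416) = 1.361231
y_4 = g(1.361231) = 0.548578

0.54858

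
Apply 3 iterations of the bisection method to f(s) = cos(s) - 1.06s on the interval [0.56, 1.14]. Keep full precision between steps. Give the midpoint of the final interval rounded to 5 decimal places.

0.74125

f(0.560000) = 0.253655, f(1.140000) = -0.790805 (opposite signs)
step 1: m = 0.850000, f(m) = -0.241017 < 0 → root in [0.560000, 0.850000]
step 2: m = 0.705000, f(m) = 0.014312 > 0 → root in [0.705000, 0.850000]
step 3: m = 0.777500, f(m) = -0.111480 < 0 → root in [0.705000, 0.777500]
Midpoint of [0.705000, 0.777500] = 0.741250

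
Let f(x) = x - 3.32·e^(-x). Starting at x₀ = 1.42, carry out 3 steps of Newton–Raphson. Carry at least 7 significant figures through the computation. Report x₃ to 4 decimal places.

1.1024

f'(x) = 1 + 3.32·e^(-x)
x_0 = 1.420000: f = 0.617509, f' = 1.802491 → x_1 = 1.420000 - (0.617509)/(1.802491) = 1.077413
x_1 = 1.077413: f = -0.052964, f' = 2.130377 → x_2 = 1.077413 - (-0.052964)/(2.130377) = 1.102275
x_2 = 1.102275: f = -0.000346, f' = 2.102621 → x_3 = 1.102275 - (-0.000346)/(2.102621) = 1.102439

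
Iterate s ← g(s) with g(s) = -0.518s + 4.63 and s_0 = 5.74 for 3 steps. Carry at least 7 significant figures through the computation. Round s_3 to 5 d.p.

s_1 = g(5.740000) = 1.656680
s_2 = g(1.656680) = 3.771840
s_3 = g(3.771840) = 2.676187

2.67619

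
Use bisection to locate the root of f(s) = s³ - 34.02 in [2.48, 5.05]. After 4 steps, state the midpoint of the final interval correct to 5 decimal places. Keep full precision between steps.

f(2.480000) = -18.767008, f(5.050000) = 94.767625 (opposite signs)
step 1: m = 3.765000, f(m) = 19.349722 > 0 → root in [2.480000, 3.765000]
step 2: m = 3.122500, f(m) = -3.575605 < 0 → root in [3.122500, 3.765000]
step 3: m = 3.443750, f(m) = 6.820857 > 0 → root in [3.122500, 3.443750]
step 4: m = 3.283125, f(m) = 1.368508 > 0 → root in [3.122500, 3.283125]
Midpoint of [3.122500, 3.283125] = 3.202812

3.20281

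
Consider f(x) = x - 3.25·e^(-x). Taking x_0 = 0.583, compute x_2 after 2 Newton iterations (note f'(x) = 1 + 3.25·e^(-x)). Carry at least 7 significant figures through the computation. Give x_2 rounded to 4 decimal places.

x_0 = 0.583000: f = -1.231219, f' = 2.814219 → x_1 = 0.583000 - (-1.231219)/(2.814219) = 1.020499
x_1 = 1.020499: f = -0.150849, f' = 2.171349 → x_2 = 1.020499 - (-0.150849)/(2.171349) = 1.089972

1.0900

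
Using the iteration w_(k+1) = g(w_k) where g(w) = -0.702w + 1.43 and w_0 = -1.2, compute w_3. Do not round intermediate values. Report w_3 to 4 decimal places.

w_1 = g(-1.200000) = 2.272400
w_2 = g(2.272400) = -0.165225
w_3 = g(-0.165225) = 1.545988

1.5460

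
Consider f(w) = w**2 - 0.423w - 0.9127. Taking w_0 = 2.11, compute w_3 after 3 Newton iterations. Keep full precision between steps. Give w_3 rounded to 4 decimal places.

Newton update: w ← w − f(w)/f'(w).
f'(w) = 2w - 0.423
w_0 = 2.110000: f = 2.646870, f' = 3.797000 → w_1 = 2.110000 - (2.646870)/(3.797000) = 1.412905
w_1 = 1.412905: f = 0.485942, f' = 2.402810 → w_2 = 1.412905 - (0.485942)/(2.402810) = 1.210666
w_2 = 1.210666: f = 0.040901, f' = 1.998332 → w_3 = 1.210666 - (0.040901)/(1.998332) = 1.190199

1.1902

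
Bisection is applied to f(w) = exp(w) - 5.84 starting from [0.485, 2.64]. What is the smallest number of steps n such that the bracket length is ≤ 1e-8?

28

Initial width b − a = 2.64 − 0.485 = 2.155000.
After n steps the width is (b−a)/2^n; need (b−a)/2^n ≤ 1e-8.
So n ≥ log₂(2.155000/1e-8) = log₂(215500000.0000) ≈ 27.6831.
Hence n = 28.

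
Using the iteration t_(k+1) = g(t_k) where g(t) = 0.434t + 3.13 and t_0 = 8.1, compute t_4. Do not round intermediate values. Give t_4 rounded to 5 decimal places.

t_1 = g(8.100000) = 6.645400
t_2 = g(6.645400) = 6.014104
t_3 = g(6.014104) = 5.740121
t_4 = g(5.740121) = 5.621212

5.62121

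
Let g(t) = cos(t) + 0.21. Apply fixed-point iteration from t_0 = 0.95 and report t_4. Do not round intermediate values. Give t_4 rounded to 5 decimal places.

t_1 = g(0.950000) = 0.791683
t_2 = g(0.791683) = 0.912649
t_3 = g(0.912649) = 0.821652
t_4 = g(0.821652) = 0.891012

0.89101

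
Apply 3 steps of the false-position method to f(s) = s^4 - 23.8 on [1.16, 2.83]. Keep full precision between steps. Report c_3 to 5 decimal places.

2.14715

f(1.160000) = -21.989361, f(2.830000) = 40.342479
step 1: c = 1.749141, f(c) = -14.439499 < 0 → new bracket [1.749141, 2.830000]
step 2: c = 2.034035, f(c) = -6.682763 < 0 → new bracket [2.034035, 2.830000]
step 3: c = 2.147150, f(c) = -2.545580 < 0 → new bracket [2.147150, 2.830000]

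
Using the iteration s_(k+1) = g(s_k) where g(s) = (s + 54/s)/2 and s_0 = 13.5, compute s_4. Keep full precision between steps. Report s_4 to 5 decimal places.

s_1 = g(13.500000) = 8.750000
s_2 = g(8.750000) = 7.460714
s_3 = g(7.460714) = 7.349314
s_4 = g(7.349314) = 7.348469

7.34847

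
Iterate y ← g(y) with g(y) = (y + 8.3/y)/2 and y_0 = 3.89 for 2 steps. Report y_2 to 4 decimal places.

y_1 = g(3.890000) = 3.011838
y_2 = g(3.011838) = 2.883815

2.8838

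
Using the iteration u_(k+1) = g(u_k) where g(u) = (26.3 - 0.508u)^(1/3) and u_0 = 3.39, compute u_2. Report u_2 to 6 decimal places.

2.917101

u_1 = g(3.390000) = 2.907467
u_2 = g(2.907467) = 2.917101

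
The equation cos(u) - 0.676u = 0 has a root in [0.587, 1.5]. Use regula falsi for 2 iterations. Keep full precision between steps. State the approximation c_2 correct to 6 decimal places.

0.906206

f(0.587000) = 0.435794, f(1.500000) = -0.943263
step 1: c = 0.875516, f(c) = 0.048752 > 0 → new bracket [0.875516, 1.500000]
step 2: c = 0.906206, f(c) = 0.004142 > 0 → new bracket [0.906206, 1.500000]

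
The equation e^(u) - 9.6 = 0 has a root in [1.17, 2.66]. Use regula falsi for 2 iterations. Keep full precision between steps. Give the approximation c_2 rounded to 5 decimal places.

f(1.170000) = -6.378007, f(2.660000) = 4.696289
step 1: c = 2.028134, f(c) = -2.000108 < 0 → new bracket [2.028134, 2.660000]
step 2: c = 2.216862, f(c) = -0.421513 < 0 → new bracket [2.216862, 2.660000]

2.21686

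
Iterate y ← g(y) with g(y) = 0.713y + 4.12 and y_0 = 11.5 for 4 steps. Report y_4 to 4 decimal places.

y_1 = g(11.500000) = 12.319500
y_2 = g(12.319500) = 12.903804
y_3 = g(12.903804) = 13.320412
y_4 = g(13.320412) = 13.617454

13.6175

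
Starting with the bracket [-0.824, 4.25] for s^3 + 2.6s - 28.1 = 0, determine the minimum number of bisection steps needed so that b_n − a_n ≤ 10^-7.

Initial width b − a = 4.25 − -0.824 = 5.074000.
After n steps the width is (b−a)/2^n; need (b−a)/2^n ≤ 10^-7.
So n ≥ log₂(5.074000/10^-7) = log₂(50740000.0000) ≈ 25.5966.
Hence n = 26.

26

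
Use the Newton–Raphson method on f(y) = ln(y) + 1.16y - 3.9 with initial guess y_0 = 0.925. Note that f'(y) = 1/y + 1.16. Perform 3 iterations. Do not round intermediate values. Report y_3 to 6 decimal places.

2.553804

Newton update: y ← y − f(y)/f'(y).
y_0 = 0.925000: f = -2.904962, f' = 2.241081 → y_1 = 0.925000 - (-2.904962)/(2.241081) = 2.221232
y_1 = 2.221232: f = -0.525309, f' = 1.610201 → y_2 = 2.221232 - (-0.525309)/(1.610201) = 2.547470
y_2 = 2.547470: f = -0.009834, f' = 1.552546 → y_3 = 2.547470 - (-0.009834)/(1.552546) = 2.553804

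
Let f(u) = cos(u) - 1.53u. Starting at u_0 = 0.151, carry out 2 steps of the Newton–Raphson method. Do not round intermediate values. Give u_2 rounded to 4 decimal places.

f'(u) = -sin(u) - 1.53
u_0 = 0.151000: f = 0.757591, f' = -1.680427 → u_1 = 0.151000 - (0.757591)/(-1.680427) = 0.601833
u_1 = 0.601833: f = -0.096504, f' = -2.096154 → u_2 = 0.601833 - (-0.096504)/(-2.096154) = 0.555794

0.5558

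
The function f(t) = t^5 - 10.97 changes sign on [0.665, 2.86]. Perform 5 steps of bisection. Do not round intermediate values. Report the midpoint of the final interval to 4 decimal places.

1.5910

f(0.665000) = -10.839951, f(2.860000) = 180.380749 (opposite signs)
step 1: m = 1.762500, f(m) = 6.037702 > 0 → root in [0.665000, 1.762500]
step 2: m = 1.213750, f(m) = -8.335815 < 0 → root in [1.213750, 1.762500]
step 3: m = 1.488125, f(m) = -3.672114 < 0 → root in [1.488125, 1.762500]
step 4: m = 1.625313, f(m) = 0.371862 > 0 → root in [1.488125, 1.625313]
step 5: m = 1.556719, f(m) = -1.827799 < 0 → root in [1.556719, 1.625313]
Midpoint of [1.556719, 1.625313] = 1.591016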